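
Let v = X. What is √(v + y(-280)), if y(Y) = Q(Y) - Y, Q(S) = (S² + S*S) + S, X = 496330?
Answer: 3*√72570 ≈ 808.17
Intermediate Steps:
Q(S) = S + 2*S² (Q(S) = (S² + S²) + S = 2*S² + S = S + 2*S²)
v = 496330
y(Y) = -Y + Y*(1 + 2*Y) (y(Y) = Y*(1 + 2*Y) - Y = -Y + Y*(1 + 2*Y))
√(v + y(-280)) = √(496330 + 2*(-280)²) = √(496330 + 2*78400) = √(496330 + 156800) = √653130 = 3*√72570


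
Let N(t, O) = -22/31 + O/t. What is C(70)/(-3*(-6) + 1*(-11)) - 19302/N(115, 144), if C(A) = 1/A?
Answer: -16858848383/473830 ≈ -35580.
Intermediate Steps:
N(t, O) = -22/31 + O/t (N(t, O) = -22*1/31 + O/t = -22/31 + O/t)
C(70)/(-3*(-6) + 1*(-11)) - 19302/N(115, 144) = 1/(70*(-3*(-6) + 1*(-11))) - 19302/(-22/31 + 144/115) = 1/(70*(18 - 11)) - 19302/(-22/31 + 144*(1/115)) = (1/70)/7 - 19302/(-22/31 + 144/115) = (1/70)*(⅐) - 19302/1934/3565 = 1/490 - 19302*3565/1934 = 1/490 - 34405815/967 = -16858848383/473830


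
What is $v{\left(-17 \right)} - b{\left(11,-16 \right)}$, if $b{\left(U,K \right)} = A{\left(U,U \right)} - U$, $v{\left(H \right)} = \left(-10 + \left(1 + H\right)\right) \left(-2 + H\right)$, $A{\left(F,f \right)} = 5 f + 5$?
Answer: $445$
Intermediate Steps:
$A{\left(F,f \right)} = 5 + 5 f$
$v{\left(H \right)} = \left(-9 + H\right) \left(-2 + H\right)$
$b{\left(U,K \right)} = 5 + 4 U$ ($b{\left(U,K \right)} = \left(5 + 5 U\right) - U = 5 + 4 U$)
$v{\left(-17 \right)} - b{\left(11,-16 \right)} = \left(18 + \left(-17\right)^{2} - -187\right) - \left(5 + 4 \cdot 11\right) = \left(18 + 289 + 187\right) - \left(5 + 44\right) = 494 - 49 = 445$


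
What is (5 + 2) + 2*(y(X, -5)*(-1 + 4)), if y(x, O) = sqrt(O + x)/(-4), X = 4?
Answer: 7 - 3*I/2 ≈ 7.0 - 1.5*I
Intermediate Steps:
y(x, O) = -sqrt(O + x)/4 (y(x, O) = sqrt(O + x)*(-1/4) = -sqrt(O + x)/4)
(5 + 2) + 2*(y(X, -5)*(-1 + 4)) = (5 + 2) + 2*((-sqrt(-5 + 4)/4)*(-1 + 4)) = 7 + 2*(-I/4*3) = 7 + 2*(-3*I/4) = 7 - 3*I/2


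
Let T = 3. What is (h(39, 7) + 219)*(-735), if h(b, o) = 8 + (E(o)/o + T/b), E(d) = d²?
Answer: -2236605/13 ≈ -1.7205e+5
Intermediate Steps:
h(b, o) = 8 + o + 3/b (h(b, o) = 8 + (o²/o + 3/b) = 8 + (o + 3/b) = 8 + o + 3/b)
(h(39, 7) + 219)*(-735) = ((8 + 7 + 3/39) + 219)*(-735) = ((8 + 7 + 3*(1/39)) + 219)*(-735) = ((8 + 7 + 1/13) + 219)*(-735) = (196/13 + 219)*(-735) = (3043/13)*(-735) = -2236605/13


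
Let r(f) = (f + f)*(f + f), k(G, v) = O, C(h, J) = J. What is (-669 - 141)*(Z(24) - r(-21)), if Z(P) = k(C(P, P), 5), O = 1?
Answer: 1428030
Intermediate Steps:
k(G, v) = 1
Z(P) = 1
r(f) = 4*f**2 (r(f) = (2*f)*(2*f) = 4*f**2)
(-669 - 141)*(Z(24) - r(-21)) = (-669 - 141)*(1 - 4*(-21)**2) = -810*(1 - 4*441) = -810*(1 - 1*1764) = -810*(1 - 1764) = -810*(-1763) = 1428030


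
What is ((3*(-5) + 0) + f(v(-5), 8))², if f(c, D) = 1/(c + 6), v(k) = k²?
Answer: 215296/961 ≈ 224.03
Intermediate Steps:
f(c, D) = 1/(6 + c)
((3*(-5) + 0) + f(v(-5), 8))² = ((3*(-5) + 0) + 1/(6 + (-5)²))² = ((-15 + 0) + 1/(6 + 25))² = (-15 + 1/31)² = (-464/31)² = 215296/961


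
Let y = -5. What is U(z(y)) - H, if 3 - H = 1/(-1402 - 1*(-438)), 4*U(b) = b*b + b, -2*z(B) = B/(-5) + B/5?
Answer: -2893/964 ≈ -3.0010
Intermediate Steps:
z(B) = 0 (z(B) = -(B/(-5) + B/5)/2 = -(B*(-⅕) + B*(⅕))/2 = -(-B/5 + B/5)/2 = -½*0 = 0)
U(b) = b/4 + b²/4 (U(b) = (b*b + b)/4 = (b² + b)/4 = (b + b²)/4 = b/4 + b²/4)
H = 2893/964 (H = 3 - 1/(-1402 - 1*(-438)) = 3 - 1/(-1402 + 438) = 3 - 1/(-964) = 3 - 1*(-1/964) = 3 + 1/964 = 2893/964 ≈ 3.0010)
U(z(y)) - H = (¼)*0*(1 + 0) - 1*2893/964 = (¼)*0*1 - 2893/964 = 0 - 2893/964 = -2893/964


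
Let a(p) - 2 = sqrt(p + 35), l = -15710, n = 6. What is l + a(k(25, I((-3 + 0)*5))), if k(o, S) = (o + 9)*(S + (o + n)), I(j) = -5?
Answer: -15708 + sqrt(919) ≈ -15678.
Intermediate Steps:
k(o, S) = (9 + o)*(6 + S + o) (k(o, S) = (o + 9)*(S + (o + 6)) = (9 + o)*(S + (6 + o)) = (9 + o)*(6 + S + o))
a(p) = 2 + sqrt(35 + p) (a(p) = 2 + sqrt(p + 35) = 2 + sqrt(35 + p))
l + a(k(25, I((-3 + 0)*5))) = -15710 + (2 + sqrt(35 + (54 + 25**2 + 9*(-5) + 15*25 - 5*25))) = -15710 + (2 + sqrt(35 + (54 + 625 - 45 + 375 - 125))) = -15710 + (2 + sqrt(35 + 884)) = -15710 + (2 + sqrt(919)) = -15708 + sqrt(919)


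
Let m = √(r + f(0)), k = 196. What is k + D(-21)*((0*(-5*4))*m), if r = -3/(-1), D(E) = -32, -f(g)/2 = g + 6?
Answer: 196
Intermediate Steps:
f(g) = -12 - 2*g (f(g) = -2*(g + 6) = -2*(6 + g) = -12 - 2*g)
r = 3 (r = -3*(-1) = 3)
m = 3*I (m = √(3 + (-12 - 2*0)) = √(3 + (-12 + 0)) = √(3 - 12) = √(-9) = 3*I ≈ 3.0*I)
k + D(-21)*((0*(-5*4))*m) = 196 - 32*0*(-5*4)*3*I = 196 - 32*0*(-20)*3*I = 196 - 0*3*I = 196 - 32*0 = 196 + 0 = 196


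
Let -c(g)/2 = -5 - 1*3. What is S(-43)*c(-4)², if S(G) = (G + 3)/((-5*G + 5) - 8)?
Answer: -2560/53 ≈ -48.302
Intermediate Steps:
c(g) = 16 (c(g) = -2*(-5 - 1*3) = -2*(-5 - 3) = -2*(-8) = 16)
S(G) = (3 + G)/(-3 - 5*G) (S(G) = (3 + G)/((5 - 5*G) - 8) = (3 + G)/(-3 - 5*G))
S(-43)*c(-4)² = ((-3 - 1*(-43))/(3 + 5*(-43)))*16² = ((-3 + 43)/(3 - 215))*256 = (40/(-212))*256 = -1/212*40*256 = -10/53*256 = -2560/53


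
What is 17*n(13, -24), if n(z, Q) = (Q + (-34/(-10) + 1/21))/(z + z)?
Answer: -1411/105 ≈ -13.438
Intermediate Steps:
n(z, Q) = (362/105 + Q)/(2*z) (n(z, Q) = (Q + (-34*(-⅒) + 1*(1/21)))/((2*z)) = (Q + (17/5 + 1/21))*(1/(2*z)) = (Q + 362/105)*(1/(2*z)) = (362/105 + Q)*(1/(2*z)) = (362/105 + Q)/(2*z))
17*n(13, -24) = 17*((1/210)*(362 + 105*(-24))/13) = 17*((1/210)*(1/13)*(362 - 2520)) = 17*((1/210)*(1/13)*(-2158)) = 17*(-83/105) = -1411/105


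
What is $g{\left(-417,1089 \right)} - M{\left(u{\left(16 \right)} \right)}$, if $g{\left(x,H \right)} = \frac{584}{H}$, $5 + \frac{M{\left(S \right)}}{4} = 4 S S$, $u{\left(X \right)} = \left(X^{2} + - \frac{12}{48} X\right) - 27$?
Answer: $- \frac{882067636}{1089} \approx -8.0998 \cdot 10^{5}$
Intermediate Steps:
$u{\left(X \right)} = -27 + X^{2} - \frac{X}{4}$ ($u{\left(X \right)} = \left(X^{2} + \left(-12\right) \frac{1}{48} X\right) - 27 = \left(X^{2} - \frac{X}{4}\right) - 27 = -27 + X^{2} - \frac{X}{4}$)
$M{\left(S \right)} = -20 + 16 S^{2}$ ($M{\left(S \right)} = -20 + 4 \cdot 4 S S = -20 + 4 \cdot 4 S^{2} = -20 + 16 S^{2}$)
$g{\left(-417,1089 \right)} - M{\left(u{\left(16 \right)} \right)} = \frac{584}{1089} - \left(-20 + 16 \left(-27 + 16^{2} - 4\right)^{2}\right) = 584 \cdot \frac{1}{1089} - \left(-20 + 16 \left(-27 + 256 - 4\right)^{2}\right) = \frac{584}{1089} - \left(-20 + 16 \cdot 225^{2}\right) = \frac{584}{1089} - \left(-20 + 16 \cdot 50625\right) = \frac{584}{1089} - \left(-20 + 810000\right) = \frac{584}{1089} - 809980 = - \frac{882067636}{1089}$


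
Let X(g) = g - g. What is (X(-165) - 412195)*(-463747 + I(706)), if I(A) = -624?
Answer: 191411404345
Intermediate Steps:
X(g) = 0
(X(-165) - 412195)*(-463747 + I(706)) = (0 - 412195)*(-463747 - 624) = -412195*(-464371) = 191411404345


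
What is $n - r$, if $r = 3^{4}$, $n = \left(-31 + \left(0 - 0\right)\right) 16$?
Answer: $-577$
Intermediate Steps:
$n = -496$ ($n = \left(-31 + \left(0 + 0\right)\right) 16 = \left(-31 + 0\right) 16 = \left(-31\right) 16 = -496$)
$r = 81$
$n - r = -496 - 81 = -577$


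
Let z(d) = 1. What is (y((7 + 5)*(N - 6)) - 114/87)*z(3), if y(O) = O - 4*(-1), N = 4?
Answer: -618/29 ≈ -21.310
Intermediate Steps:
y(O) = 4 + O (y(O) = O + 4 = 4 + O)
(y((7 + 5)*(N - 6)) - 114/87)*z(3) = ((4 + (7 + 5)*(4 - 6)) - 114/87)*1 = ((4 + 12*(-2)) - 114*1/87)*1 = ((4 - 24) - 38/29)*1 = (-20 - 38/29)*1 = -618/29*1 = -618/29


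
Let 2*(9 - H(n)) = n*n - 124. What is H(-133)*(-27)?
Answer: 473769/2 ≈ 2.3688e+5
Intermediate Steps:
H(n) = 71 - n**2/2 (H(n) = 9 - (n*n - 124)/2 = 9 - (n**2 - 124)/2 = 9 - (-124 + n**2)/2 = 9 + (62 - n**2/2) = 71 - n**2/2)
H(-133)*(-27) = (71 - 1/2*(-133)**2)*(-27) = (71 - 1/2*17689)*(-27) = (71 - 17689/2)*(-27) = -17547/2*(-27) = 473769/2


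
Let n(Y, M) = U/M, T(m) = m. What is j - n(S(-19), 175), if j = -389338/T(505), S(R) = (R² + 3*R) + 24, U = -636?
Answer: -13562594/17675 ≈ -767.33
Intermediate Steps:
S(R) = 24 + R² + 3*R
n(Y, M) = -636/M
j = -389338/505 ≈ -770.97
j - n(S(-19), 175) = -389338/505 - (-636)/175 = -389338/505 - 1*(-636/175) = -389338/505 + 636/175 = -13562594/17675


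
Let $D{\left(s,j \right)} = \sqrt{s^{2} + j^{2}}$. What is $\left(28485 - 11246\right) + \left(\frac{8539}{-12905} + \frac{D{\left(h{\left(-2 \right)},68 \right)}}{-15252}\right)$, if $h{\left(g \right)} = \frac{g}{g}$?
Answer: $\frac{222460756}{12905} - \frac{5 \sqrt{185}}{15252} \approx 17238.0$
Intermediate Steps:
$h{\left(g \right)} = 1$
$D{\left(s,j \right)} = \sqrt{j^{2} + s^{2}}$
$\left(28485 - 11246\right) + \left(\frac{8539}{-12905} + \frac{D{\left(h{\left(-2 \right)},68 \right)}}{-15252}\right) = \left(28485 - 11246\right) + \left(\frac{8539}{-12905} + \frac{\sqrt{68^{2} + 1^{2}}}{-15252}\right) = 17239 + \left(8539 \left(- \frac{1}{12905}\right) + \sqrt{4624 + 1} \left(- \frac{1}{15252}\right)\right) = 17239 - \left(\frac{8539}{12905} - \sqrt{4625} \left(- \frac{1}{15252}\right)\right) = 17239 - \left(\frac{8539}{12905} - 5 \sqrt{185} \left(- \frac{1}{15252}\right)\right) = 17239 - \left(\frac{8539}{12905} + \frac{5 \sqrt{185}}{15252}\right) = \frac{222460756}{12905} - \frac{5 \sqrt{185}}{15252}$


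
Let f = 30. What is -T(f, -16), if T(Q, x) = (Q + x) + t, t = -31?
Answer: 17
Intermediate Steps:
T(Q, x) = -31 + Q + x (T(Q, x) = (Q + x) - 31 = -31 + Q + x)
-T(f, -16) = -(-31 + 30 - 16) = -1*(-17) = 17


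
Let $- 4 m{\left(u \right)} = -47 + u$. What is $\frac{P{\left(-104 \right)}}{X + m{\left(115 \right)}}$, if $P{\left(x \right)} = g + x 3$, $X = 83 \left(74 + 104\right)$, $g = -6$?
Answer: $- \frac{106}{4919} \approx -0.021549$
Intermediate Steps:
$m{\left(u \right)} = \frac{47}{4} - \frac{u}{4}$ ($m{\left(u \right)} = - \frac{-47 + u}{4} = \frac{47}{4} - \frac{u}{4}$)
$X = 14774$ ($X = 83 \cdot 178 = 14774$)
$P{\left(x \right)} = -6 + 3 x$ ($P{\left(x \right)} = -6 + x 3 = -6 + 3 x$)
$\frac{P{\left(-104 \right)}}{X + m{\left(115 \right)}} = \frac{-6 + 3 \left(-104\right)}{14774 + \left(\frac{47}{4} - \frac{115}{4}\right)} = \frac{-6 - 312}{14774 + \left(\frac{47}{4} - \frac{115}{4}\right)} = - \frac{318}{14774 - 17} = - \frac{318}{14757} = \left(-318\right) \frac{1}{14757} = - \frac{106}{4919}$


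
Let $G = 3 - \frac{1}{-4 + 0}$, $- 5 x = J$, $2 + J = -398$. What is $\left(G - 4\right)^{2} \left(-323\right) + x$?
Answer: $- \frac{1627}{16} \approx -101.69$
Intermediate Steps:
$J = -400$ ($J = -2 - 398 = -400$)
$x = 80$ ($x = \left(- \frac{1}{5}\right) \left(-400\right) = 80$)
$G = \frac{13}{4}$ ($G = 3 - \frac{1}{-4} = 3 - - \frac{1}{4} = 3 + \frac{1}{4} = \frac{13}{4} \approx 3.25$)
$\left(G - 4\right)^{2} \left(-323\right) + x = \left(\frac{13}{4} - 4\right)^{2} \left(-323\right) + 80 = \left(- \frac{3}{4}\right)^{2} \left(-323\right) + 80 = \frac{9}{16} \left(-323\right) + 80 = - \frac{2907}{16} + 80 = - \frac{1627}{16}$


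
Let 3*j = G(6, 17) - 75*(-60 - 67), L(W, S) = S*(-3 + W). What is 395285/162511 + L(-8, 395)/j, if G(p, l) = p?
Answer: 549710150/516297447 ≈ 1.0647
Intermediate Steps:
j = 3177 (j = (6 - 75*(-60 - 67))/3 = (6 - 75*(-127))/3 = (6 + 9525)/3 = (1/3)*9531 = 3177)
395285/162511 + L(-8, 395)/j = 395285/162511 + (395*(-3 - 8))/3177 = 395285*(1/162511) + (395*(-11))*(1/3177) = 395285/162511 - 4345*1/3177 = 395285/162511 - 4345/3177 = 549710150/516297447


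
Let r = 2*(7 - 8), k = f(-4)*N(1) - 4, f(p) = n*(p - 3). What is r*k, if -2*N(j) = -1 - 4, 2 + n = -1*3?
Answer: -167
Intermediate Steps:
n = -5 (n = -2 - 1*3 = -2 - 3 = -5)
N(j) = 5/2 (N(j) = -(-1 - 4)/2 = -½*(-5) = 5/2)
f(p) = 15 - 5*p (f(p) = -5*(p - 3) = -5*(-3 + p) = 15 - 5*p)
k = 167/2 (k = (15 - 5*(-4))*(5/2) - 4 = (15 + 20)*(5/2) - 4 = 35*(5/2) - 4 = 175/2 - 4 = 167/2 ≈ 83.500)
r = -2 (r = 2*(-1) = -2)
r*k = -2*167/2 = -167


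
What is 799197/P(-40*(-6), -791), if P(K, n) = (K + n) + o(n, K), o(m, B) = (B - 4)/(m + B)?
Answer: -146785849/101279 ≈ -1449.3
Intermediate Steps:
o(m, B) = (-4 + B)/(B + m)
P(K, n) = K + n + (-4 + K)/(K + n) (P(K, n) = (K + n) + (-4 + K)/(K + n) = K + n + (-4 + K)/(K + n))
799197/P(-40*(-6), -791) = 799197/(((-4 - 40*(-6) + (-40*(-6) - 791)²)/(-40*(-6) - 791))) = 799197/(((-4 + 240 + (240 - 791)²)/(240 - 791))) = 799197/(((-4 + 240 + (-551)²)/(-551))) = 799197/((-(-4 + 240 + 303601)/551)) = 799197/((-1/551*303837)) = 799197/(-303837/551) = 799197*(-551/303837) = -146785849/101279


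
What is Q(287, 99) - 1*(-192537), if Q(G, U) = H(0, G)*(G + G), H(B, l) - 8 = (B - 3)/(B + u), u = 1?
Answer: 195407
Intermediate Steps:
H(B, l) = 8 + (-3 + B)/(1 + B) (H(B, l) = 8 + (B - 3)/(B + 1) = 8 + (-3 + B)/(1 + B))
Q(G, U) = 10*G (Q(G, U) = ((5 + 9*0)/(1 + 0))*(G + G) = ((5 + 0)/1)*(2*G) = (1*5)*(2*G) = 5*(2*G) = 10*G)
Q(287, 99) - 1*(-192537) = 10*287 - 1*(-192537) = 2870 + 192537 = 195407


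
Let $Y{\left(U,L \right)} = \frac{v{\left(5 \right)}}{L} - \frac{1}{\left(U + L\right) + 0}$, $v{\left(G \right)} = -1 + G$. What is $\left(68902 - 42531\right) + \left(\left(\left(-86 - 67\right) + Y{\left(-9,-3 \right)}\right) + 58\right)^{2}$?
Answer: $\frac{570161}{16} \approx 35635.0$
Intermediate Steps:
$Y{\left(U,L \right)} = - \frac{1}{L + U} + \frac{4}{L}$ ($Y{\left(U,L \right)} = \frac{-1 + 5}{L} - \frac{1}{\left(U + L\right) + 0} = \frac{4}{L} - \frac{1}{\left(L + U\right) + 0} = \frac{4}{L} - \frac{1}{L + U} = - \frac{1}{L + U} + \frac{4}{L}$)
$\left(68902 - 42531\right) + \left(\left(\left(-86 - 67\right) + Y{\left(-9,-3 \right)}\right) + 58\right)^{2} = \left(68902 - 42531\right) + \left(\left(\left(-86 - 67\right) + \frac{3 \left(-3\right) + 4 \left(-9\right)}{\left(-3\right) \left(-3 - 9\right)}\right) + 58\right)^{2} = 26371 + \left(\left(-153 - \frac{-9 - 36}{3 \left(-12\right)}\right) + 58\right)^{2} = 26371 + \left(\left(-153 - \left(- \frac{1}{36}\right) \left(-45\right)\right) + 58\right)^{2} = 26371 + \left(\left(-153 - \frac{5}{4}\right) + 58\right)^{2} = 26371 + \left(- \frac{617}{4} + 58\right)^{2} = 26371 + \left(- \frac{385}{4}\right)^{2} = 26371 + \frac{148225}{16} = \frac{570161}{16}$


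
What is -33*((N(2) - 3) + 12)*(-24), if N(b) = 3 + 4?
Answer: 12672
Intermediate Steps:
N(b) = 7
-33*((N(2) - 3) + 12)*(-24) = -33*((7 - 3) + 12)*(-24) = -33*(4 + 12)*(-24) = -33*16*(-24) = -528*(-24) = 12672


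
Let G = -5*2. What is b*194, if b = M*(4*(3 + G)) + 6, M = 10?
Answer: -53156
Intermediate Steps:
G = -10
b = -274 (b = 10*(4*(3 - 10)) + 6 = 10*(4*(-7)) + 6 = 10*(-28) + 6 = -280 + 6 = -274)
b*194 = -274*194 = -53156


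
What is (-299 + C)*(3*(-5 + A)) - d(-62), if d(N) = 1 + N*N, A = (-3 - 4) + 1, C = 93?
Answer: 2953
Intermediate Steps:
A = -6 (A = -7 + 1 = -6)
d(N) = 1 + N**2
(-299 + C)*(3*(-5 + A)) - d(-62) = (-299 + 93)*(3*(-5 - 6)) - (1 + (-62)**2) = -618*(-11) - (1 + 3844) = -206*(-33) - 1*3845 = 6798 - 3845 = 2953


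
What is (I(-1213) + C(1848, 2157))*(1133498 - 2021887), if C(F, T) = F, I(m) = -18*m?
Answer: -21038828298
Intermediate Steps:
(I(-1213) + C(1848, 2157))*(1133498 - 2021887) = (-18*(-1213) + 1848)*(1133498 - 2021887) = (21834 + 1848)*(-888389) = 23682*(-888389) = -21038828298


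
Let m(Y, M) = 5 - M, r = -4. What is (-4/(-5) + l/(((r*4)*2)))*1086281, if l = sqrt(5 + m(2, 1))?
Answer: 122749753/160 ≈ 7.6719e+5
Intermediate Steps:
l = 3 (l = sqrt(5 + (5 - 1*1)) = sqrt(5 + (5 - 1)) = sqrt(5 + 4) = sqrt(9) = 3)
(-4/(-5) + l/(((r*4)*2)))*1086281 = (-4/(-5) + 3/((-4*4*2)))*1086281 = (-4*(-1/5) + 3/((-16*2)))*1086281 = (4/5 + 3/(-32))*1086281 = (4/5 + 3*(-1/32))*1086281 = (4/5 - 3/32)*1086281 = (113/160)*1086281 = 122749753/160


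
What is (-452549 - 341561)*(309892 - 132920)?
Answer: -140535234920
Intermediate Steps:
(-452549 - 341561)*(309892 - 132920) = -794110*176972 = -140535234920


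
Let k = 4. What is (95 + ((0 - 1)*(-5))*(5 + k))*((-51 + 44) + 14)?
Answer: 980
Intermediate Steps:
(95 + ((0 - 1)*(-5))*(5 + k))*((-51 + 44) + 14) = (95 + ((0 - 1)*(-5))*(5 + 4))*((-51 + 44) + 14) = (95 - 1*(-5)*9)*(-7 + 14) = (95 + 5*9)*7 = (95 + 45)*7 = 140*7 = 980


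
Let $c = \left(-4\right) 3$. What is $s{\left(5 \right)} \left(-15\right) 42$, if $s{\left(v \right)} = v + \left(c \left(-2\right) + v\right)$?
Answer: $-21420$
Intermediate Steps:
$c = -12$
$s{\left(v \right)} = 24 + 2 v$ ($s{\left(v \right)} = v + \left(\left(-12\right) \left(-2\right) + v\right) = v + \left(24 + v\right) = 24 + 2 v$)
$s{\left(5 \right)} \left(-15\right) 42 = \left(24 + 2 \cdot 5\right) \left(-15\right) 42 = \left(24 + 10\right) \left(-15\right) 42 = 34 \left(-15\right) 42 = \left(-510\right) 42 = -21420$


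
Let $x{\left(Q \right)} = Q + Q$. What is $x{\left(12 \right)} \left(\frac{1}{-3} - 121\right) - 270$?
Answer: $-3182$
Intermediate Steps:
$x{\left(Q \right)} = 2 Q$
$x{\left(12 \right)} \left(\frac{1}{-3} - 121\right) - 270 = 2 \cdot 12 \left(\frac{1}{-3} - 121\right) - 270 = 24 \left(- \frac{1}{3} - 121\right) - 270 = 24 \left(- \frac{364}{3}\right) - 270 = -2912 - 270 = -3182$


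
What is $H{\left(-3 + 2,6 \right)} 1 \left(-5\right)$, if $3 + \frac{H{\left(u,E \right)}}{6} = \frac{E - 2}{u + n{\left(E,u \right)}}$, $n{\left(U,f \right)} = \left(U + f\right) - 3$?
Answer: $-30$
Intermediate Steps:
$n{\left(U,f \right)} = -3 + U + f$
$H{\left(u,E \right)} = -18 + \frac{6 \left(-2 + E\right)}{-3 + E + 2 u}$ ($H{\left(u,E \right)} = -18 + 6 \frac{E - 2}{u + \left(-3 + E + u\right)} = -18 + 6 \frac{-2 + E}{-3 + E + 2 u} = -18 + \frac{6 \left(-2 + E\right)}{-3 + E + 2 u}$)
$H{\left(-3 + 2,6 \right)} 1 \left(-5\right) = \frac{6 \left(7 - 6 \left(-3 + 2\right) - 12\right)}{-3 + 6 + 2 \left(-3 + 2\right)} 1 \left(-5\right) = \frac{6 \left(7 - -6 - 12\right)}{-3 + 6 + 2 \left(-1\right)} 1 \left(-5\right) = \frac{6 \left(7 + 6 - 12\right)}{-3 + 6 - 2} \cdot 1 \left(-5\right) = 6 \cdot 1^{-1} \cdot 1 \cdot 1 \left(-5\right) = 6 \cdot 1 \cdot 1 \cdot 1 \left(-5\right) = 6 \cdot 1 \left(-5\right) = 6 \left(-5\right) = -30$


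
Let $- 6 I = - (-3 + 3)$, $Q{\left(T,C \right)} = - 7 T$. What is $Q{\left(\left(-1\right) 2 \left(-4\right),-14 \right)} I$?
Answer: $0$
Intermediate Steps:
$I = 0$ ($I = - \frac{\left(-1\right) \left(-3 + 3\right)}{6} = - \frac{\left(-1\right) 0}{6} = \left(- \frac{1}{6}\right) 0 = 0$)
$Q{\left(\left(-1\right) 2 \left(-4\right),-14 \right)} I = - 7 \left(-1\right) 2 \left(-4\right) 0 = - 7 \left(\left(-2\right) \left(-4\right)\right) 0 = \left(-7\right) 8 \cdot 0 = \left(-56\right) 0 = 0$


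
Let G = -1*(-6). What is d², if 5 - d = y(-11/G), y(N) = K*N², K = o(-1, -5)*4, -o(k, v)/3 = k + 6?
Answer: 384400/9 ≈ 42711.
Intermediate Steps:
G = 6
o(k, v) = -18 - 3*k (o(k, v) = -3*(k + 6) = -3*(6 + k) = -18 - 3*k)
K = -60 (K = (-18 - 3*(-1))*4 = (-18 + 3)*4 = -15*4 = -60)
y(N) = -60*N²
d = 620/3 (d = 5 - (-60)*(-11/6)² = 5 - (-60)*121/36 = 5 - 1*(-605/3) = 5 + 605/3 = 620/3 ≈ 206.67)
d² = (620/3)² = 384400/9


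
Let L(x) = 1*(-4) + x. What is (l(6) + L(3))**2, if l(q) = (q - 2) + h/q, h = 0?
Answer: 9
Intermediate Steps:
L(x) = -4 + x
l(q) = -2 + q (l(q) = (q - 2) + 0/q = (-2 + q) + 0 = -2 + q)
(l(6) + L(3))**2 = ((-2 + 6) + (-4 + 3))**2 = (4 - 1)**2 = 3**2 = 9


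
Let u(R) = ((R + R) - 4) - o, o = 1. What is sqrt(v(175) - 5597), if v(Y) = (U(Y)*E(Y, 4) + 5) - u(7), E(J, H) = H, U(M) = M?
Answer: 13*I*sqrt(29) ≈ 70.007*I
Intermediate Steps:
u(R) = -5 + 2*R (u(R) = ((R + R) - 4) - 1*1 = (2*R - 4) - 1 = (-4 + 2*R) - 1 = -5 + 2*R)
v(Y) = -4 + 4*Y (v(Y) = (Y*4 + 5) - (-5 + 2*7) = (4*Y + 5) - (-5 + 14) = (5 + 4*Y) - 1*9 = (5 + 4*Y) - 9 = -4 + 4*Y)
sqrt(v(175) - 5597) = sqrt((-4 + 4*175) - 5597) = sqrt((-4 + 700) - 5597) = sqrt(696 - 5597) = sqrt(-4901) = 13*I*sqrt(29)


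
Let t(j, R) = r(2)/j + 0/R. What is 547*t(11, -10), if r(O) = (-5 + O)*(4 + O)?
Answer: -9846/11 ≈ -895.09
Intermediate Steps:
t(j, R) = -18/j (t(j, R) = (-20 + 2**2 - 1*2)/j + 0/R = (-20 + 4 - 2)/j + 0 = -18/j + 0 = -18/j)
547*t(11, -10) = 547*(-18/11) = -9846/11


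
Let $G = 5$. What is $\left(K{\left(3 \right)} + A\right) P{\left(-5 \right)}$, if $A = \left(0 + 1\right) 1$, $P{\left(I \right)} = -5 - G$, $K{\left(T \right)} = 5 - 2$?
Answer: $-40$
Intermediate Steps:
$K{\left(T \right)} = 3$
$P{\left(I \right)} = -10$ ($P{\left(I \right)} = -5 - 5 = -10$)
$A = 1$ ($A = 1 \cdot 1 = 1$)
$\left(K{\left(3 \right)} + A\right) P{\left(-5 \right)} = \left(3 + 1\right) \left(-10\right) = 4 \left(-10\right) = -40$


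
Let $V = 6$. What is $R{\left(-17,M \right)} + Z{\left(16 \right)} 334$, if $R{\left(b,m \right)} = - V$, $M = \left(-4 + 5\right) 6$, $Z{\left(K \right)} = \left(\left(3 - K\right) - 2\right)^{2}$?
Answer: $75144$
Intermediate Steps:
$Z{\left(K \right)} = \left(1 - K\right)^{2}$
$M = 6$ ($M = 1 \cdot 6 = 6$)
$R{\left(b,m \right)} = -6$ ($R{\left(b,m \right)} = \left(-1\right) 6 = -6$)
$R{\left(-17,M \right)} + Z{\left(16 \right)} 334 = -6 + \left(-1 + 16\right)^{2} \cdot 334 = -6 + 15^{2} \cdot 334 = -6 + 225 \cdot 334 = -6 + 75150 = 75144$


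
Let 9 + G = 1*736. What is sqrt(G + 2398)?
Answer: 25*sqrt(5) ≈ 55.902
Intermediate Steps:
G = 727 (G = -9 + 1*736 = -9 + 736 = 727)
sqrt(G + 2398) = sqrt(727 + 2398) = sqrt(3125) = 25*sqrt(5)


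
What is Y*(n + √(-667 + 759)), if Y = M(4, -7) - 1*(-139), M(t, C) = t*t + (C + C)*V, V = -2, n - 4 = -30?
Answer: -4758 + 366*√23 ≈ -3002.7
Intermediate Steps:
n = -26 (n = 4 - 30 = -26)
M(t, C) = t² - 4*C (M(t, C) = t*t + (C + C)*(-2) = t² + (2*C)*(-2) = t² - 4*C)
Y = 183 (Y = (4² - 4*(-7)) - 1*(-139) = (16 + 28) + 139 = 44 + 139 = 183)
Y*(n + √(-667 + 759)) = 183*(-26 + √(-667 + 759)) = 183*(-26 + √92) = 183*(-26 + 2*√23) = -4758 + 366*√23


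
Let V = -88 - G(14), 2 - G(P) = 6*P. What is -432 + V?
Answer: -438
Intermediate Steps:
G(P) = 2 - 6*P
V = -6 (V = -88 - (2 - 6*14) = -88 - (2 - 84) = -88 - 1*(-82) = -88 + 82 = -6)
-432 + V = -432 - 6 = -438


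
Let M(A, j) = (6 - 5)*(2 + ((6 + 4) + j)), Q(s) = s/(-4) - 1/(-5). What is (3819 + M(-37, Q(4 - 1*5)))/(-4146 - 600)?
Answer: -3649/4520 ≈ -0.80730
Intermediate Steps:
Q(s) = 1/5 - s/4 (Q(s) = s*(-1/4) - 1*(-1/5) = -s/4 + 1/5 = 1/5 - s/4)
M(A, j) = 12 + j (M(A, j) = 1*(2 + (10 + j)) = 1*(12 + j) = 12 + j)
(3819 + M(-37, Q(4 - 1*5)))/(-4146 - 600) = (3819 + (12 + (1/5 - (4 - 1*5)/4)))/(-4146 - 600) = (3819 + (12 + (1/5 - (4 - 5)/4)))/(-4746) = (3819 + (12 + (1/5 - 1/4*(-1))))*(-1/4746) = (3819 + (12 + (1/5 + 1/4)))*(-1/4746) = (3819 + (12 + 9/20))*(-1/4746) = (3819 + 249/20)*(-1/4746) = (76629/20)*(-1/4746) = -3649/4520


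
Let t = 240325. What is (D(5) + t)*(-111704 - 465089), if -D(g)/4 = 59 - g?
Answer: -138493190437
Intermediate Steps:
D(g) = -236 + 4*g (D(g) = -4*(59 - g) = -236 + 4*g)
(D(5) + t)*(-111704 - 465089) = ((-236 + 4*5) + 240325)*(-111704 - 465089) = ((-236 + 20) + 240325)*(-576793) = (-216 + 240325)*(-576793) = 240109*(-576793) = -138493190437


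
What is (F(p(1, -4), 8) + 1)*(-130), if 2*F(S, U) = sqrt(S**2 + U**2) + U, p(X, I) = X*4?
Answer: -650 - 260*sqrt(5) ≈ -1231.4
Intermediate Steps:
p(X, I) = 4*X
F(S, U) = U/2 + sqrt(S**2 + U**2)/2 (F(S, U) = (sqrt(S**2 + U**2) + U)/2 = (U + sqrt(S**2 + U**2))/2 = U/2 + sqrt(S**2 + U**2)/2)
(F(p(1, -4), 8) + 1)*(-130) = (((1/2)*8 + sqrt((4*1)**2 + 8**2)/2) + 1)*(-130) = ((4 + sqrt(4**2 + 64)/2) + 1)*(-130) = ((4 + sqrt(16 + 64)/2) + 1)*(-130) = ((4 + sqrt(80)/2) + 1)*(-130) = ((4 + (4*sqrt(5))/2) + 1)*(-130) = ((4 + 2*sqrt(5)) + 1)*(-130) = (5 + 2*sqrt(5))*(-130) = -650 - 260*sqrt(5)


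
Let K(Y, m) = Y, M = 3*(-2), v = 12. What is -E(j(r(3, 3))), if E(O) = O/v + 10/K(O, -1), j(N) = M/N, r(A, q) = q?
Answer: 31/6 ≈ 5.1667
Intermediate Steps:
M = -6
j(N) = -6/N
E(O) = 10/O + O/12 (E(O) = O/12 + 10/O = 10/O + O/12)
-E(j(r(3, 3))) = -(10/((-6/3)) + (-6/3)/12) = -(10/((-6*⅓)) + (-6*⅓)/12) = -(10/(-2) + (1/12)*(-2)) = -(10*(-½) - ⅙) = -(-5 - ⅙) = -1*(-31/6) = 31/6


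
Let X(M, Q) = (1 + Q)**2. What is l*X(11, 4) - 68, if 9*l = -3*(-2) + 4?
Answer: -362/9 ≈ -40.222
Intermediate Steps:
l = 10/9 (l = (-3*(-2) + 4)/9 = (6 + 4)/9 = (1/9)*10 = 10/9 ≈ 1.1111)
l*X(11, 4) - 68 = 10*(1 + 4)**2/9 - 68 = (10/9)*5**2 - 68 = (10/9)*25 - 68 = 250/9 - 68 = -362/9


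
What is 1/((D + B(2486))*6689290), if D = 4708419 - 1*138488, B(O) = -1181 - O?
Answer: 1/30545064112560 ≈ 3.2739e-14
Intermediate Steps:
D = 4569931 (D = 4708419 - 138488 = 4569931)
1/((D + B(2486))*6689290) = 1/((4569931 + (-1181 - 1*2486))*6689290) = (1/6689290)/(4569931 + (-1181 - 2486)) = (1/6689290)/(4569931 - 3667) = (1/6689290)/4566264 = (1/4566264)*(1/6689290) = 1/30545064112560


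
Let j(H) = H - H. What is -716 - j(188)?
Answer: -716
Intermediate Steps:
j(H) = 0
-716 - j(188) = -716 - 1*0 = -716 + 0 = -716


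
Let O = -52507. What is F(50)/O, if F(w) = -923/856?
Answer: 71/3457384 ≈ 2.0536e-5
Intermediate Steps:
F(w) = -923/856 (F(w) = -923*1/856 = -923/856)
F(50)/O = -923/856/(-52507) = -923/856*(-1/52507) = 71/3457384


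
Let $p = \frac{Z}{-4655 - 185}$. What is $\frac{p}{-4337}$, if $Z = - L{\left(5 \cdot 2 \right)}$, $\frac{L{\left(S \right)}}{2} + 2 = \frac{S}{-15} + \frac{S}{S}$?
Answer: $\frac{1}{6297324} \approx 1.588 \cdot 10^{-7}$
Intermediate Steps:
$L{\left(S \right)} = -2 - \frac{2 S}{15}$ ($L{\left(S \right)} = -4 + 2 \left(\frac{S}{-15} + \frac{S}{S}\right) = -4 + 2 \left(S \left(- \frac{1}{15}\right) + 1\right) = -4 + 2 \left(- \frac{S}{15} + 1\right) = -4 + 2 \left(1 - \frac{S}{15}\right) = -4 - \left(-2 + \frac{2 S}{15}\right) = -2 - \frac{2 S}{15}$)
$Z = \frac{10}{3}$ ($Z = - (-2 - \frac{2 \cdot 5 \cdot 2}{15}) = - (-2 - \frac{4}{3}) = \left(-1\right) \left(- \frac{10}{3}\right) = \frac{10}{3} \approx 3.3333$)
$p = - \frac{1}{1452}$ ($p = \frac{10}{3 \left(-4655 - 185\right)} = \frac{10}{3 \left(-4840\right)} = \frac{10}{3} \left(- \frac{1}{4840}\right) = - \frac{1}{1452} \approx -0.00068871$)
$\frac{p}{-4337} = - \frac{1}{1452 \left(-4337\right)} = \left(- \frac{1}{1452}\right) \left(- \frac{1}{4337}\right) = \frac{1}{6297324}$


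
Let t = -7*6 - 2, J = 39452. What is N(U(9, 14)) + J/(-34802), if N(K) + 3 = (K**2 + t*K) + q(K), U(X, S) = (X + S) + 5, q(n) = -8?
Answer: -8006785/17401 ≈ -460.13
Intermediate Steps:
U(X, S) = 5 + S + X (U(X, S) = (S + X) + 5 = 5 + S + X)
t = -44 (t = -42 - 2 = -44)
N(K) = -11 + K**2 - 44*K (N(K) = -3 + ((K**2 - 44*K) - 8) = -3 + (-8 + K**2 - 44*K) = -11 + K**2 - 44*K)
N(U(9, 14)) + J/(-34802) = (-11 + (5 + 14 + 9)**2 - 44*(5 + 14 + 9)) + 39452/(-34802) = (-11 + 28**2 - 44*28) + 39452*(-1/34802) = (-11 + 784 - 1232) - 19726/17401 = -459 - 19726/17401 = -8006785/17401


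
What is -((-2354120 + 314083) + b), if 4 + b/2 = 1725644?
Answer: -1411243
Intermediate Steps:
b = 3451280 (b = -8 + 2*1725644 = -8 + 3451288 = 3451280)
-((-2354120 + 314083) + b) = -((-2354120 + 314083) + 3451280) = -(-2040037 + 3451280) = -1*1411243 = -1411243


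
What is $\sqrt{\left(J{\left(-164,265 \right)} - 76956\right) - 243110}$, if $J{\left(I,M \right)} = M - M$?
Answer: $i \sqrt{320066} \approx 565.74 i$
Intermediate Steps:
$J{\left(I,M \right)} = 0$
$\sqrt{\left(J{\left(-164,265 \right)} - 76956\right) - 243110} = \sqrt{\left(0 - 76956\right) - 243110} = \sqrt{-76956 - 243110} = \sqrt{-320066} = i \sqrt{320066}$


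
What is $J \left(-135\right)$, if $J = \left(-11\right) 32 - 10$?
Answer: $48870$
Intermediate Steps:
$J = -362$ ($J = -352 - 10 = -362$)
$J \left(-135\right) = \left(-362\right) \left(-135\right) = 48870$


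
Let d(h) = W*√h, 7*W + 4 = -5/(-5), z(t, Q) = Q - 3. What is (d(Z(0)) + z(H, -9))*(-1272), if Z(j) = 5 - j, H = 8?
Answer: 15264 + 3816*√5/7 ≈ 16483.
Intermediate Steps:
z(t, Q) = -3 + Q
W = -3/7 (W = -4/7 + (-5/(-5))/7 = -4/7 + (-5*(-⅕))/7 = -4/7 + (⅐)*1 = -4/7 + ⅐ = -3/7 ≈ -0.42857)
d(h) = -3*√h/7
(d(Z(0)) + z(H, -9))*(-1272) = (-3*√(5 - 1*0)/7 + (-3 - 9))*(-1272) = (-3*√(5 + 0)/7 - 12)*(-1272) = (-3*√5/7 - 12)*(-1272) = (-12 - 3*√5/7)*(-1272) = 15264 + 3816*√5/7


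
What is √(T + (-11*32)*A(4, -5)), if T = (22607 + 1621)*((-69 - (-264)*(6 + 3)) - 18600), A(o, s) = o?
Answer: 2*I*√98687053 ≈ 19868.0*I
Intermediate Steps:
T = -394746804 (T = 24228*((-69 - (-264)*9) - 18600) = 24228*((-69 - 66*(-36)) - 18600) = 24228*((-69 + 2376) - 18600) = 24228*(2307 - 18600) = 24228*(-16293) = -394746804)
√(T + (-11*32)*A(4, -5)) = √(-394746804 - 11*32*4) = √(-394746804 - 352*4) = √(-394746804 - 1408) = √(-394748212) = 2*I*√98687053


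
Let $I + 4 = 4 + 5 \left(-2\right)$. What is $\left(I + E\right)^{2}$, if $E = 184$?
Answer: $30276$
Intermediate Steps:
$I = -10$ ($I = -4 + \left(4 + 5 \left(-2\right)\right) = -4 + \left(4 - 10\right) = -4 - 6 = -10$)
$\left(I + E\right)^{2} = \left(-10 + 184\right)^{2} = 174^{2} = 30276$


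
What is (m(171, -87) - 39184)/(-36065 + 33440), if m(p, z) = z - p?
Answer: 39442/2625 ≈ 15.026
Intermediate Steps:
(m(171, -87) - 39184)/(-36065 + 33440) = ((-87 - 1*171) - 39184)/(-36065 + 33440) = ((-87 - 171) - 39184)/(-2625) = (-258 - 39184)*(-1/2625) = -39442*(-1/2625) = 39442/2625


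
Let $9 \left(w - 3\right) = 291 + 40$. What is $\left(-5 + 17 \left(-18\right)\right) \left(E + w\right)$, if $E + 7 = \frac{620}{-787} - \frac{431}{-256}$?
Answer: $- \frac{18989203763}{1813248} \approx -10472.0$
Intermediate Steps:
$E = - \frac{1229827}{201472}$ ($E = -7 + \left(\frac{620}{-787} - \frac{431}{-256}\right) = -7 + \left(620 \left(- \frac{1}{787}\right) - - \frac{431}{256}\right) = -7 + \left(- \frac{620}{787} + \frac{431}{256}\right) = -7 + \frac{180477}{201472} = - \frac{1229827}{201472} \approx -6.1042$)
$w = \frac{358}{9}$ ($w = 3 + \frac{291 + 40}{9} = 3 + \frac{1}{9} \cdot 331 = 3 + \frac{331}{9} = \frac{358}{9} \approx 39.778$)
$\left(-5 + 17 \left(-18\right)\right) \left(E + w\right) = \left(-5 + 17 \left(-18\right)\right) \left(- \frac{1229827}{201472} + \frac{358}{9}\right) = \left(-5 - 306\right) \frac{61058533}{1813248} = \left(-311\right) \frac{61058533}{1813248} = - \frac{18989203763}{1813248}$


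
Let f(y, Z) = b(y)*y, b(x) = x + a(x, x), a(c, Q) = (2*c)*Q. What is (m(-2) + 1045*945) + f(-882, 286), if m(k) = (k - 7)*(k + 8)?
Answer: -1370492541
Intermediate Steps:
a(c, Q) = 2*Q*c
b(x) = x + 2*x**2 (b(x) = x + 2*x*x = x + 2*x**2)
m(k) = (-7 + k)*(8 + k)
f(y, Z) = y**2*(1 + 2*y) (f(y, Z) = (y*(1 + 2*y))*y = y**2*(1 + 2*y))
(m(-2) + 1045*945) + f(-882, 286) = ((-56 - 2 + (-2)**2) + 1045*945) + (-882)**2*(1 + 2*(-882)) = ((-56 - 2 + 4) + 987525) + 777924*(1 - 1764) = (-54 + 987525) + 777924*(-1763) = 987471 - 1371480012 = -1370492541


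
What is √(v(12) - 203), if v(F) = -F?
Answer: I*√215 ≈ 14.663*I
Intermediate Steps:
√(v(12) - 203) = √(-1*12 - 203) = √(-12 - 203) = √(-215) = I*√215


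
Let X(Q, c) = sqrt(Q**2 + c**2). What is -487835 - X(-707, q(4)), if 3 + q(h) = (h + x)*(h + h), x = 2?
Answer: -487835 - sqrt(501874) ≈ -4.8854e+5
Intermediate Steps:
q(h) = -3 + 2*h*(2 + h) (q(h) = -3 + (h + 2)*(h + h) = -3 + (2 + h)*(2*h) = -3 + 2*h*(2 + h))
-487835 - X(-707, q(4)) = -487835 - sqrt((-707)**2 + (-3 + 2*4**2 + 4*4)**2) = -487835 - sqrt(499849 + (-3 + 2*16 + 16)**2) = -487835 - sqrt(499849 + (-3 + 32 + 16)**2) = -487835 - sqrt(499849 + 45**2) = -487835 - sqrt(499849 + 2025) = -487835 - sqrt(501874)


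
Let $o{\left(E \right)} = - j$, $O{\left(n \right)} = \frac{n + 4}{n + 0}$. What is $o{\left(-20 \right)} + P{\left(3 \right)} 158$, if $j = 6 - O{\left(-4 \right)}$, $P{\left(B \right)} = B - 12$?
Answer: $-1428$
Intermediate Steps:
$O{\left(n \right)} = \frac{4 + n}{n}$
$P{\left(B \right)} = -12 + B$ ($P{\left(B \right)} = B - 12 = -12 + B$)
$j = 6$ ($j = 6 - \frac{4 - 4}{-4} = 6 - \left(- \frac{1}{4}\right) 0 = 6 - 0 = 6 + 0 = 6$)
$o{\left(E \right)} = -6$ ($o{\left(E \right)} = \left(-1\right) 6 = -6$)
$o{\left(-20 \right)} + P{\left(3 \right)} 158 = -6 + \left(-12 + 3\right) 158 = -6 - 1422 = -1428$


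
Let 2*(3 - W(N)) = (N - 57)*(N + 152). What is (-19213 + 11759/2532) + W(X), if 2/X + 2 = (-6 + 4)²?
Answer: -37780873/2532 ≈ -14921.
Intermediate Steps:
X = 1 (X = 2/(-2 + (-6 + 4)²) = 2/(-2 + (-2)²) = 2/(-2 + 4) = 2/2 = 2*(½) = 1)
W(N) = 3 - (-57 + N)*(152 + N)/2 (W(N) = 3 - (N - 57)*(N + 152)/2 = 3 - (-57 + N)*(152 + N)/2)
(-19213 + 11759/2532) + W(X) = (-19213 + 11759/2532) + (4335 - 95/2*1 - ½*1²) = (-19213 + 11759*(1/2532)) + (4335 - 95/2 - ½*1) = (-19213 + 11759/2532) + (4335 - 95/2 - ½) = -48635557/2532 + 4287 = -37780873/2532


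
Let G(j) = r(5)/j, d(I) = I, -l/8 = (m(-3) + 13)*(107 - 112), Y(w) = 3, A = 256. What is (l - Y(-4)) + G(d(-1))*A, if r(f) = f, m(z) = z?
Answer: -883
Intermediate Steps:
l = 400 (l = -8*(-3 + 13)*(107 - 112) = -80*(-5) = -8*(-50) = 400)
G(j) = 5/j
(l - Y(-4)) + G(d(-1))*A = (400 - 1*3) + (5/(-1))*256 = (400 - 3) + (5*(-1))*256 = 397 - 5*256 = 397 - 1280 = -883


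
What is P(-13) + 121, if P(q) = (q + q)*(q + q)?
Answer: 797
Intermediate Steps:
P(q) = 4*q² (P(q) = (2*q)*(2*q) = 4*q²)
P(-13) + 121 = 4*(-13)² + 121 = 4*169 + 121 = 676 + 121 = 797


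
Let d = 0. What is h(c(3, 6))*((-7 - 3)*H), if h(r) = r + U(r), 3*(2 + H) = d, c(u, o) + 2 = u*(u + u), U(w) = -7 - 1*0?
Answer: 180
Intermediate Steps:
U(w) = -7 (U(w) = -7 + 0 = -7)
c(u, o) = -2 + 2*u**2 (c(u, o) = -2 + u*(u + u) = -2 + u*(2*u) = -2 + 2*u**2)
H = -2 (H = -2 + (1/3)*0 = -2 + 0 = -2)
h(r) = -7 + r (h(r) = r - 7 = -7 + r)
h(c(3, 6))*((-7 - 3)*H) = (-7 + (-2 + 2*3**2))*((-7 - 3)*(-2)) = (-7 + (-2 + 2*9))*(-10*(-2)) = (-7 + (-2 + 18))*20 = (-7 + 16)*20 = 9*20 = 180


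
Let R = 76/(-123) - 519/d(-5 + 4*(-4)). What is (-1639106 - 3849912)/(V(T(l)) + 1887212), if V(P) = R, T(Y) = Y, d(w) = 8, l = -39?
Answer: -5401193712/1856952163 ≈ -2.9086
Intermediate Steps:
R = -64445/984 (R = 76/(-123) - 519/8 = 76*(-1/123) - 519*1/8 = -76/123 - 519/8 = -64445/984 ≈ -65.493)
V(P) = -64445/984
(-1639106 - 3849912)/(V(T(l)) + 1887212) = (-1639106 - 3849912)/(-64445/984 + 1887212) = -5489018/1856952163/984 = -5489018*984/1856952163 = -5401193712/1856952163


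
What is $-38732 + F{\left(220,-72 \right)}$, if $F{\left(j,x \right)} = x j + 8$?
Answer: $-54564$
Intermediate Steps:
$F{\left(j,x \right)} = 8 + j x$ ($F{\left(j,x \right)} = j x + 8 = 8 + j x$)
$-38732 + F{\left(220,-72 \right)} = -38732 + \left(8 + 220 \left(-72\right)\right) = -38732 + \left(8 - 15840\right) = -38732 - 15832 = -54564$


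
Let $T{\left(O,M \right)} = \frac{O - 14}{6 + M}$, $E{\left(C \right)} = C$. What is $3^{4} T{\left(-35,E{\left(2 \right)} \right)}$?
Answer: $- \frac{3969}{8} \approx -496.13$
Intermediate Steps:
$T{\left(O,M \right)} = \frac{-14 + O}{6 + M}$
$3^{4} T{\left(-35,E{\left(2 \right)} \right)} = 3^{4} \frac{-14 - 35}{6 + 2} = 81 \cdot \frac{1}{8} \left(-49\right) = 81 \left(- \frac{49}{8}\right) = - \frac{3969}{8}$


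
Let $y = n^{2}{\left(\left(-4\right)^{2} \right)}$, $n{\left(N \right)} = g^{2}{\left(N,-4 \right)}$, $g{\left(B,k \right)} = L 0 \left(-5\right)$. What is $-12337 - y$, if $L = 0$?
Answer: $-12337$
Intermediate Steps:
$g{\left(B,k \right)} = 0$ ($g{\left(B,k \right)} = 0 \cdot 0 \left(-5\right) = 0 \left(-5\right) = 0$)
$n{\left(N \right)} = 0$ ($n{\left(N \right)} = 0^{2} = 0$)
$y = 0$ ($y = 0^{2} = 0$)
$-12337 - y = -12337 - 0 = -12337 + 0 = -12337$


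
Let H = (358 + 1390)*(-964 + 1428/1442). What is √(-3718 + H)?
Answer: I*√17898008622/103 ≈ 1298.9*I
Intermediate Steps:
H = -173384120/103 (H = 1748*(-964 + 1428*(1/1442)) = 1748*(-964 + 102/103) = 1748*(-99190/103) = -173384120/103 ≈ -1.6833e+6)
√(-3718 + H) = √(-3718 - 173384120/103) = √(-173767074/103) = I*√17898008622/103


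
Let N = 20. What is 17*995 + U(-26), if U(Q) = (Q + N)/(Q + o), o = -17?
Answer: 727351/43 ≈ 16915.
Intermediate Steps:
U(Q) = (20 + Q)/(-17 + Q) (U(Q) = (Q + 20)/(Q - 17) = (20 + Q)/(-17 + Q))
17*995 + U(-26) = 17*995 + (20 - 26)/(-17 - 26) = 16915 - 6/(-43) = 16915 - 1/43*(-6) = 16915 + 6/43 = 727351/43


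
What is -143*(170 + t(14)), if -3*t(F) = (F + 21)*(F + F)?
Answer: 67210/3 ≈ 22403.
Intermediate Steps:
t(F) = -2*F*(21 + F)/3 (t(F) = -(F + 21)*(F + F)/3 = -(21 + F)*2*F/3 = -2*F*(21 + F)/3)
-143*(170 + t(14)) = -143*(170 - 2/3*14*(21 + 14)) = -143*(170 - 2/3*14*35) = -143*(170 - 980/3) = -143*(-470/3) = 67210/3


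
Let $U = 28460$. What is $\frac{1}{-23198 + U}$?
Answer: $\frac{1}{5262} \approx 0.00019004$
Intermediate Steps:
$\frac{1}{-23198 + U} = \frac{1}{-23198 + 28460} = \frac{1}{5262}$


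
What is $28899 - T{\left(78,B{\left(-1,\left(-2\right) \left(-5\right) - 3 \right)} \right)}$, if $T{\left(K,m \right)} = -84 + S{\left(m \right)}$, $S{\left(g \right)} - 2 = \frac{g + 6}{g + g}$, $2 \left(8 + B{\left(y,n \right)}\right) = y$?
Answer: $\frac{985349}{34} \approx 28981.0$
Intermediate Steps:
$B{\left(y,n \right)} = -8 + \frac{y}{2}$
$S{\left(g \right)} = 2 + \frac{6 + g}{2 g}$ ($S{\left(g \right)} = 2 + \frac{g + 6}{g + g} = 2 + \frac{6 + g}{2 g}$)
$T{\left(K,m \right)} = - \frac{163}{2} + \frac{3}{m}$ ($T{\left(K,m \right)} = -84 + \left(\frac{5}{2} + \frac{3}{m}\right) = - \frac{163}{2} + \frac{3}{m}$)
$28899 - T{\left(78,B{\left(-1,\left(-2\right) \left(-5\right) - 3 \right)} \right)} = 28899 - \left(- \frac{163}{2} + \frac{3}{-8 + \frac{1}{2} \left(-1\right)}\right) = 28899 - \left(- \frac{163}{2} + \frac{3}{-8 - \frac{1}{2}}\right) = 28899 - \left(- \frac{163}{2} + \frac{3}{- \frac{17}{2}}\right) = 28899 - \left(- \frac{163}{2} + 3 \left(- \frac{2}{17}\right)\right) = 28899 - \left(- \frac{163}{2} - \frac{6}{17}\right) = 28899 - - \frac{2783}{34} = 28899 + \frac{2783}{34} = \frac{985349}{34}$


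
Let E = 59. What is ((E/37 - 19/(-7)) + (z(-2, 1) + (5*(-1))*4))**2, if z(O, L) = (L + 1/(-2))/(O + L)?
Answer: 70341769/268324 ≈ 262.15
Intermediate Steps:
z(O, L) = (-1/2 + L)/(L + O) (z(O, L) = (L - 1/2)/(L + O) = (-1/2 + L)/(L + O))
((E/37 - 19/(-7)) + (z(-2, 1) + (5*(-1))*4))**2 = ((59/37 - 19/(-7)) + ((-1/2 + 1)/(1 - 2) + (5*(-1))*4))**2 = ((59*(1/37) - 19*(-1/7)) + ((1/2)/(-1) - 5*4))**2 = ((59/37 + 19/7) + (-1*1/2 - 20))**2 = (1116/259 + (-1/2 - 20))**2 = (1116/259 - 41/2)**2 = (-8387/518)**2 = 70341769/268324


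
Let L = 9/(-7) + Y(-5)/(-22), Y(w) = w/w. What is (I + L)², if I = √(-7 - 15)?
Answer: (205 - 154*I*√22)²/23716 ≈ -20.228 - 12.487*I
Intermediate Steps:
Y(w) = 1
L = -205/154 (L = 9/(-7) + 1/(-22) = 9*(-⅐) + 1*(-1/22) = -9/7 - 1/22 = -205/154 ≈ -1.3312)
I = I*√22 (I = √(-22) = I*√22 ≈ 4.6904*I)
(I + L)² = (I*√22 - 205/154)² = (-205/154 + I*√22)²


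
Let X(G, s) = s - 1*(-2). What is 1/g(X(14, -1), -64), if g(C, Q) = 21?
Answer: 1/21 ≈ 0.047619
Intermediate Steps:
X(G, s) = 2 + s (X(G, s) = s + 2 = 2 + s)
1/g(X(14, -1), -64) = 1/21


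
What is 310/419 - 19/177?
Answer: 46909/74163 ≈ 0.63251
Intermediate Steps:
310/419 - 19/177 = 46909/74163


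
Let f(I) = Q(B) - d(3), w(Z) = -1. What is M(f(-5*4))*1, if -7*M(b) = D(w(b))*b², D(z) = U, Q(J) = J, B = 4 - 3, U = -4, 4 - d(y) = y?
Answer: 0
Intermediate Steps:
d(y) = 4 - y
B = 1
D(z) = -4
f(I) = 0 (f(I) = 1 - (4 - 1*3) = 1 - (4 - 3) = 1 - 1*1 = 1 - 1 = 0)
M(b) = 4*b²/7 (M(b) = -(-4)*b²/7 = 4*b²/7)
M(f(-5*4))*1 = ((4/7)*0²)*1 = ((4/7)*0)*1 = 0*1 = 0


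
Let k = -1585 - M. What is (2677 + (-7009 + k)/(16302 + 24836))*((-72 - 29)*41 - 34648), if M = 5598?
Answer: -2135571722313/20569 ≈ -1.0382e+8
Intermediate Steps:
k = -7183 (k = -1585 - 1*5598 = -1585 - 5598 = -7183)
(2677 + (-7009 + k)/(16302 + 24836))*((-72 - 29)*41 - 34648) = (2677 + (-7009 - 7183)/(16302 + 24836))*((-72 - 29)*41 - 34648) = (2677 - 14192/41138)*(-101*41 - 34648) = (2677 - 14192*1/41138)*(-4141 - 34648) = (2677 - 7096/20569)*(-38789) = (55056117/20569)*(-38789) = -2135571722313/20569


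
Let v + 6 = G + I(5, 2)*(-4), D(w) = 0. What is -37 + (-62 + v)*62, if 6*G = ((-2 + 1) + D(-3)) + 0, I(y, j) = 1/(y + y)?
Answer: -64322/15 ≈ -4288.1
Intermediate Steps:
I(y, j) = 1/(2*y)
G = -1/6 (G = (((-2 + 1) + 0) + 0)/6 = ((-1 + 0) + 0)/6 = (-1 + 0)/6 = (1/6)*(-1) = -1/6 ≈ -0.16667)
v = -197/30 (v = -6 + (-1/6 + ((1/2)/5)*(-4)) = -6 + (-1/6 + ((1/2)*(1/5))*(-4)) = -6 + (-1/6 + (1/10)*(-4)) = -6 + (-1/6 - 2/5) = -6 - 17/30 = -197/30 ≈ -6.5667)
-37 + (-62 + v)*62 = -37 + (-62 - 197/30)*62 = -37 - 2057/30*62 = -37 - 63767/15 = -64322/15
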